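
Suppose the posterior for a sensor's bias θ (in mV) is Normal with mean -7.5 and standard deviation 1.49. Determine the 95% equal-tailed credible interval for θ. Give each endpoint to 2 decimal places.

[-10.42, -4.58]

The posterior is symmetric, so the 95% equal-tailed interval is θ = -7.5 ± z·1.49 with z = 1.960.
Half-width: 1.960 × 1.49 = 2.92.
-7.5 − 2.92 = -10.42; -7.5 + 2.92 = -4.58.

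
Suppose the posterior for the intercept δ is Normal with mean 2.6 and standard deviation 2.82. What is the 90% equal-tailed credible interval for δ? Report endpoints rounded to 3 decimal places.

The posterior is symmetric, so the 90% equal-tailed interval is δ = 2.6 ± z·2.82 with z = 1.645.
Half-width: 1.645 × 2.82 = 4.638.
2.6 − 4.638 = -2.038; 2.6 + 4.638 = 7.238.

[-2.038, 7.238]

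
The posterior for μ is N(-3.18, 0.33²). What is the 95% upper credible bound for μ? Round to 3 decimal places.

Need U with P(μ ≤ U) = 0.95: U = -3.18 + z_{0.05}·0.33.
z = 1.645; U = -3.18 + 1.645 × 0.33 = -2.637.

-2.637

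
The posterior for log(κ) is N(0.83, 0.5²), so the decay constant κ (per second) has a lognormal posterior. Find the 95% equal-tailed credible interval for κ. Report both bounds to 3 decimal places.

On the log scale the 95% interval is 0.83 ± 1.960 × 0.5 = [-0.1500, 1.8100].
Exponentiate: [e^-0.1500, e^1.8100] = [0.861, 6.110].

[0.861, 6.110]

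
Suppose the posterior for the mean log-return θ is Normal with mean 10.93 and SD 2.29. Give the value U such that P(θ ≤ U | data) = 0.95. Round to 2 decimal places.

14.70

Need U with P(θ ≤ U) = 0.95: U = 10.93 + z_{0.05}·2.29.
z = 1.645; U = 10.93 + 1.645 × 2.29 = 14.70.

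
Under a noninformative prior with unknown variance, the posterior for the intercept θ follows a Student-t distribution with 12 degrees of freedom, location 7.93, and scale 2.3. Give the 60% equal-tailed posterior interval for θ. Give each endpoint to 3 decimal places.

[5.923, 9.937]

The t_12 distribution is symmetric; the 60% interval is 7.93 ± t·2.3 with t_{0.8,12} = 0.873.
Half-width: 0.873 × 2.3 = 2.007.
7.93 − 2.007 = 5.923; 7.93 + 2.007 = 9.937.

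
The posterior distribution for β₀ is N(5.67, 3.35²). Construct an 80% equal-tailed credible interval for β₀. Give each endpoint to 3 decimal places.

[1.377, 9.963]

The posterior is symmetric, so the 80% equal-tailed interval is β₀ = 5.67 ± z·3.35 with z = 1.282.
Half-width: 1.282 × 3.35 = 4.293.
5.67 − 4.293 = 1.377; 5.67 + 4.293 = 9.963.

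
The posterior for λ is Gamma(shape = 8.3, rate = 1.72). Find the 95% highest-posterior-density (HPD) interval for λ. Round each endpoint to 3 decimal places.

[1.841, 8.161]

The posterior is unimodal and skewed, so the HPD interval has equal density at both endpoints and is the shortest 95% interval.
Solving f(1.841) = f(8.161) with F(8.161) − F(1.841) = 0.95 gives [1.841, 8.161].
For comparison, the equal-tailed interval is [2.122, 8.620]; the HPD is narrower and shifted toward the mode.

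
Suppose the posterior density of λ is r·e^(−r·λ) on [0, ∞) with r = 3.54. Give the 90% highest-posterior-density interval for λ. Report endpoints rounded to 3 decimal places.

[0.000, 0.650]

The exponential density is strictly decreasing on [0, ∞), so the HPD interval is anchored at 0: [0, q] with P(λ ≤ q) = 0.90.
q = −ln(1 − 0.90) / 3.54 = 2.3026 / 3.54 = 0.650.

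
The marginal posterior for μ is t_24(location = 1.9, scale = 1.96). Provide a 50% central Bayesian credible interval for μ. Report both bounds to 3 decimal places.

[0.558, 3.242]

The t_24 distribution is symmetric; the 50% interval is 1.9 ± t·1.96 with t_{0.75,24} = 0.685.
Half-width: 0.685 × 1.96 = 1.342.
1.9 − 1.342 = 0.558; 1.9 + 1.342 = 3.242.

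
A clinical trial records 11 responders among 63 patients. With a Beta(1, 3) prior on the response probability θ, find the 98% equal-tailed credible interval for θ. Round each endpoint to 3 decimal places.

[0.086, 0.300]

Posterior: Beta(1+11, 3+52) = Beta(12, 55).
Equal-tailed 98% interval: the 0.01 and 0.99 quantiles of Beta(12, 55).
Posterior mean ≈ 0.179, SD ≈ 0.046; a Normal approximation gives roughly [0.071, 0.287].
Exact: F⁻¹(0.01) = 0.086; F⁻¹(0.99) = 0.300.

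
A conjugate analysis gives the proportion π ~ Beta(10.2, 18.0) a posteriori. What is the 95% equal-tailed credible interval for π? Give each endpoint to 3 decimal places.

[0.198, 0.544]

Posterior: Beta(10.2, 18.0).
Equal-tailed 95% interval: the 0.025 and 0.975 quantiles of Beta(10.2, 18.0).
Posterior mean ≈ 0.362, SD ≈ 0.089; a Normal approximation gives roughly [0.187, 0.536].
Exact: F⁻¹(0.025) = 0.198; F⁻¹(0.975) = 0.544.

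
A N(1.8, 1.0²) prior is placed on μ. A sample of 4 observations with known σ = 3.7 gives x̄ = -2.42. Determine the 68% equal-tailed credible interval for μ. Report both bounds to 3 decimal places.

Posterior precision = 1/1.0² + 4/3.7² = 1.0000 + 0.2922 = 1.2922, so posterior SD = 0.8797.
Posterior mean = (1.8/1.0² + 4·-2.42/3.7²) / 1.2922 = 0.8458.
Interval: 0.8458 ± 0.994 × 0.8797 → [-0.029, 1.721].

[-0.029, 1.721]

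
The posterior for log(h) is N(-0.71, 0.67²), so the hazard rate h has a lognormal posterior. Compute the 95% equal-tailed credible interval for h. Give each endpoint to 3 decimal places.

On the log scale the 95% interval is -0.71 ± 1.960 × 0.67 = [-2.0232, 0.6032].
Exponentiate: [e^-2.0232, e^0.6032] = [0.132, 1.828].

[0.132, 1.828]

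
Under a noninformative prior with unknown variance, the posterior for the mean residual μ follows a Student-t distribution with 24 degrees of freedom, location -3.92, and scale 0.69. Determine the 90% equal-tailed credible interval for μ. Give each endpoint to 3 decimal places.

[-5.101, -2.739]

The t_24 distribution is symmetric; the 90% interval is -3.92 ± t·0.69 with t_{0.95,24} = 1.711.
Half-width: 1.711 × 0.69 = 1.181.
-3.92 − 1.181 = -5.101; -3.92 + 1.181 = -2.739.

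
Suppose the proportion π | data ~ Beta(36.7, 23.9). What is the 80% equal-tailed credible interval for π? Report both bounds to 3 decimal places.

Posterior: Beta(36.7, 23.9).
Equal-tailed 80% interval: the 0.1 and 0.9 quantiles of Beta(36.7, 23.9).
Posterior mean ≈ 0.606, SD ≈ 0.062; a Normal approximation gives roughly [0.526, 0.685].
Exact: F⁻¹(0.1) = 0.525; F⁻¹(0.9) = 0.685.

[0.525, 0.685]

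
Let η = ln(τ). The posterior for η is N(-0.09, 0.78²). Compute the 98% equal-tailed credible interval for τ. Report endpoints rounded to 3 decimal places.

On the log scale the 98% interval is -0.09 ± 2.326 × 0.78 = [-1.9046, 1.7246].
Exponentiate: [e^-1.9046, e^1.7246] = [0.149, 5.610].

[0.149, 5.610]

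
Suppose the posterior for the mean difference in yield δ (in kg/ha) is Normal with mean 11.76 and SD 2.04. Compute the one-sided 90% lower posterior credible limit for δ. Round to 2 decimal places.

Need L with P(δ ≥ L) = 0.90: L = 11.76 − z_{0.1}·2.04.
z = 1.282; L = 11.76 − 1.282 × 2.04 = 9.15.

9.15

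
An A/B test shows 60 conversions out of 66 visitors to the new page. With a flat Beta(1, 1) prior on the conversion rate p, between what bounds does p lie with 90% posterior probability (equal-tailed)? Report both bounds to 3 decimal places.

Posterior: Beta(1+60, 1+6) = Beta(61, 7).
Equal-tailed 90% interval: the 0.05 and 0.95 quantiles of Beta(61, 7).
Posterior mean ≈ 0.897, SD ≈ 0.037; a Normal approximation gives roughly [0.837, 0.957].
Exact: F⁻¹(0.05) = 0.831; F⁻¹(0.95) = 0.950.

[0.831, 0.950]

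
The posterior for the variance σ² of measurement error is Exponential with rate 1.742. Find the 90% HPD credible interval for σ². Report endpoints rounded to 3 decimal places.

[0.000, 1.322]

The exponential density is strictly decreasing on [0, ∞), so the HPD interval is anchored at 0: [0, q] with P(σ² ≤ q) = 0.90.
q = −ln(1 − 0.90) / 1.742 = 2.3026 / 1.742 = 1.322.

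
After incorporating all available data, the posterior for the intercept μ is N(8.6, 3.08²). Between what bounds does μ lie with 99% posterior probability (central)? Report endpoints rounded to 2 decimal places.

The posterior is symmetric, so the 99% equal-tailed interval is μ = 8.6 ± z·3.08 with z = 2.576.
Half-width: 2.576 × 3.08 = 7.93.
8.6 − 7.93 = 0.67; 8.6 + 7.93 = 16.53.

[0.67, 16.53]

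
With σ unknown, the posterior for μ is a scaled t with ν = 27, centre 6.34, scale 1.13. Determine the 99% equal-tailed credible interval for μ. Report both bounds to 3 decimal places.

The t_27 distribution is symmetric; the 99% interval is 6.34 ± t·1.13 with t_{0.995,27} = 2.771.
Half-width: 2.771 × 1.13 = 3.131.
6.34 − 3.131 = 3.209; 6.34 + 3.131 = 9.471.

[3.209, 9.471]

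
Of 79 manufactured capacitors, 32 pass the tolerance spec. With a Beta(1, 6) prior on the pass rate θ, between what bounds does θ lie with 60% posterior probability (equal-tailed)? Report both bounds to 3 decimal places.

Posterior: Beta(1+32, 6+47) = Beta(33, 53).
Equal-tailed 60% interval: the 0.2 and 0.8 quantiles of Beta(33, 53).
Posterior mean ≈ 0.384, SD ≈ 0.052; a Normal approximation gives roughly [0.340, 0.428].
Exact: F⁻¹(0.2) = 0.339; F⁻¹(0.8) = 0.428.

[0.339, 0.428]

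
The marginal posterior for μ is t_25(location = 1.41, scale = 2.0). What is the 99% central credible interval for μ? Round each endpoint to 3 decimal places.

[-4.165, 6.985]

The t_25 distribution is symmetric; the 99% interval is 1.41 ± t·2.0 with t_{0.995,25} = 2.787.
Half-width: 2.787 × 2.0 = 5.575.
1.41 − 5.575 = -4.165; 1.41 + 5.575 = 6.985.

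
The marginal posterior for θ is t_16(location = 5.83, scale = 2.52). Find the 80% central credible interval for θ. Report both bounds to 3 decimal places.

[2.461, 9.199]

The t_16 distribution is symmetric; the 80% interval is 5.83 ± t·2.52 with t_{0.9,16} = 1.337.
Half-width: 1.337 × 2.52 = 3.369.
5.83 − 3.369 = 2.461; 5.83 + 3.369 = 9.199.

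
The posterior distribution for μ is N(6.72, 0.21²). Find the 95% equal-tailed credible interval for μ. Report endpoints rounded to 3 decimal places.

[6.308, 7.132]

The posterior is symmetric, so the 95% equal-tailed interval is μ = 6.72 ± z·0.21 with z = 1.960.
Half-width: 1.960 × 0.21 = 0.412.
6.72 − 0.412 = 6.308; 6.72 + 0.412 = 7.132.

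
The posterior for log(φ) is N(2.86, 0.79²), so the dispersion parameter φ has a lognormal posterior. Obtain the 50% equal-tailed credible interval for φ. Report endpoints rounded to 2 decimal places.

On the log scale the 50% interval is 2.86 ± 0.674 × 0.79 = [2.3272, 3.3928].
Exponentiate: [e^2.3272, e^3.3928] = [10.25, 29.75].

[10.25, 29.75]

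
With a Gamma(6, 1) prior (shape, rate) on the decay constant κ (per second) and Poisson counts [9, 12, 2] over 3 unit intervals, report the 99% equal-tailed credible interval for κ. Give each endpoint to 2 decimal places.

[4.25, 11.18]

Posterior: Gamma(6+23, 1+3) = Gamma(29, 4) (shape, rate).
Equal-tailed 99% interval: Gamma(29, 4) quantiles at 0.005 and 0.995.
Posterior mean ≈ 7.25, SD ≈ 1.35; a Normal approximation gives roughly [3.78, 10.72].
Exact: lower = 4.25; upper = 11.18.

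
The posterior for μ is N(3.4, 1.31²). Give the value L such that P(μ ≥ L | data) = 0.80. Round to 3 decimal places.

2.297

Need L with P(μ ≥ L) = 0.80: L = 3.4 − z_{0.2}·1.31.
z = 0.842; L = 3.4 − 0.842 × 1.31 = 2.297.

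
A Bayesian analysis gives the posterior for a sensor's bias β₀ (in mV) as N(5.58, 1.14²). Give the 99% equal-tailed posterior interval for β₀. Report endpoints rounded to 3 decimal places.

[2.644, 8.516]

The posterior is symmetric, so the 99% equal-tailed interval is β₀ = 5.58 ± z·1.14 with z = 2.576.
Half-width: 2.576 × 1.14 = 2.936.
5.58 − 2.936 = 2.644; 5.58 + 2.936 = 8.516.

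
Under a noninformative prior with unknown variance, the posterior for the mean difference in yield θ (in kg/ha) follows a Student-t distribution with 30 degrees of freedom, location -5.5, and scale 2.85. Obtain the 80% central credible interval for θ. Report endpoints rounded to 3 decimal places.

The t_30 distribution is symmetric; the 80% interval is -5.5 ± t·2.85 with t_{0.9,30} = 1.310.
Half-width: 1.310 × 2.85 = 3.735.
-5.5 − 3.735 = -9.235; -5.5 + 3.735 = -1.765.

[-9.235, -1.765]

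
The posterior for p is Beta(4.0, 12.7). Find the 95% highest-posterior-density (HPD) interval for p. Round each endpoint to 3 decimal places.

[0.058, 0.439]

The posterior is unimodal and skewed, so the HPD interval has equal density at both endpoints and is the shortest 95% interval.
Solving f(0.058) = f(0.439) with F(0.439) − F(0.058) = 0.95 gives [0.058, 0.439].
For comparison, the equal-tailed interval is [0.074, 0.464]; the HPD is narrower and shifted toward the mode.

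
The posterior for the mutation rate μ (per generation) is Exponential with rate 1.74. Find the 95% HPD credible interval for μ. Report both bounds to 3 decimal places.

[0.000, 1.722]

The exponential density is strictly decreasing on [0, ∞), so the HPD interval is anchored at 0: [0, q] with P(μ ≤ q) = 0.95.
q = −ln(1 − 0.95) / 1.74 = 2.9957 / 1.74 = 1.722.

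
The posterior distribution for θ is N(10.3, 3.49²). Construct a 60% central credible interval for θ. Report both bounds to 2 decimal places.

[7.36, 13.24]

The posterior is symmetric, so the 60% equal-tailed interval is θ = 10.3 ± z·3.49 with z = 0.842.
Half-width: 0.842 × 3.49 = 2.94.
10.3 − 2.94 = 7.36; 10.3 + 2.94 = 13.24.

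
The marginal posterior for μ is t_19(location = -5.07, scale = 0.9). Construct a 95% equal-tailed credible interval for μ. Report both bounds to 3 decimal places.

The t_19 distribution is symmetric; the 95% interval is -5.07 ± t·0.9 with t_{0.975,19} = 2.093.
Half-width: 2.093 × 0.9 = 1.884.
-5.07 − 1.884 = -6.954; -5.07 + 1.884 = -3.186.

[-6.954, -3.186]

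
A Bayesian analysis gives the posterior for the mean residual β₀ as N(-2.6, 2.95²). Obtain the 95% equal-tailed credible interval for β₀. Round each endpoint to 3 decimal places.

The posterior is symmetric, so the 95% equal-tailed interval is β₀ = -2.6 ± z·2.95 with z = 1.960.
Half-width: 1.960 × 2.95 = 5.782.
-2.6 − 5.782 = -8.382; -2.6 + 5.782 = 3.182.

[-8.382, 3.182]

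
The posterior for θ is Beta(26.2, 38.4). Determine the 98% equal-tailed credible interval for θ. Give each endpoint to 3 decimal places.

[0.270, 0.550]

Posterior: Beta(26.2, 38.4).
Equal-tailed 98% interval: the 0.01 and 0.99 quantiles of Beta(26.2, 38.4).
Posterior mean ≈ 0.406, SD ≈ 0.061; a Normal approximation gives roughly [0.265, 0.547].
Exact: F⁻¹(0.01) = 0.270; F⁻¹(0.99) = 0.550.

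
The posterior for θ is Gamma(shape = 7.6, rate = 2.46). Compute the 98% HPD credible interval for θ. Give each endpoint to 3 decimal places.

The posterior is unimodal and skewed, so the HPD interval has equal density at both endpoints and is the shortest 98% interval.
Solving f(0.910) = f(5.945) with F(5.945) − F(0.910) = 0.98 gives [0.910, 5.945].
For comparison, the equal-tailed interval is [1.086, 6.273]; the HPD is narrower and shifted toward the mode.

[0.910, 5.945]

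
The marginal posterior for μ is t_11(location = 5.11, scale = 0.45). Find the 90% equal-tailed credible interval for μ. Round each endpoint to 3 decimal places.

[4.302, 5.918]

The t_11 distribution is symmetric; the 90% interval is 5.11 ± t·0.45 with t_{0.95,11} = 1.796.
Half-width: 1.796 × 0.45 = 0.808.
5.11 − 0.808 = 4.302; 5.11 + 0.808 = 5.918.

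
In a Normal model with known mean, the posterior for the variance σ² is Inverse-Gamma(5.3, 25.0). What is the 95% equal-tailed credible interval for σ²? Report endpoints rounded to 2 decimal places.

Inverse-Gamma(5.3, 25.0) quantiles: F⁻¹(0.025) and F⁻¹(0.975).
Equivalently, 1/σ² ~ Gamma(5.3, rate = 25.0); invert its 0.975 and 0.025 quantiles.
Posterior mean ≈ 5.81, SD ≈ 3.20; a Normal approximation gives roughly [-0.46, 12.09].
Exact: lower = 2.34; upper = 13.94.

[2.34, 13.94]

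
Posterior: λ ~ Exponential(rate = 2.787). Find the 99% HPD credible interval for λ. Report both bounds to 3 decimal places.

[0.000, 1.652]

The exponential density is strictly decreasing on [0, ∞), so the HPD interval is anchored at 0: [0, q] with P(λ ≤ q) = 0.99.
q = −ln(1 − 0.99) / 2.787 = 4.6052 / 2.787 = 1.652.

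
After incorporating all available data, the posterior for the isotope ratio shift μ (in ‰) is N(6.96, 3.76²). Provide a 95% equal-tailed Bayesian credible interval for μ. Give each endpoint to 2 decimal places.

The posterior is symmetric, so the 95% equal-tailed interval is μ = 6.96 ± z·3.76 with z = 1.960.
Half-width: 1.960 × 3.76 = 7.37.
6.96 − 7.37 = -0.41; 6.96 + 7.37 = 14.33.

[-0.41, 14.33]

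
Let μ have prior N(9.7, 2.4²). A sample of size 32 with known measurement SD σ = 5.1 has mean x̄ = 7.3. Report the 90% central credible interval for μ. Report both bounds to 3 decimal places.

[6.209, 8.985]

Posterior precision = 1/2.4² + 32/5.1² = 0.1736 + 1.2303 = 1.4039, so posterior SD = 0.8440.
Posterior mean = (9.7/2.4² + 32·7.3/5.1²) / 1.4039 = 7.5968.
Interval: 7.5968 ± 1.645 × 0.8440 → [6.209, 8.985].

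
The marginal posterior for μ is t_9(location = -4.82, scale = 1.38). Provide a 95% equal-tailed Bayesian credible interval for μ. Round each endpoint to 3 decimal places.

The t_9 distribution is symmetric; the 95% interval is -4.82 ± t·1.38 with t_{0.975,9} = 2.262.
Half-width: 2.262 × 1.38 = 3.122.
-4.82 − 3.122 = -7.942; -4.82 + 3.122 = -1.698.

[-7.942, -1.698]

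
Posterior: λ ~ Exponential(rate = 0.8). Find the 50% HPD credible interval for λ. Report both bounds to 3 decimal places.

The exponential density is strictly decreasing on [0, ∞), so the HPD interval is anchored at 0: [0, q] with P(λ ≤ q) = 0.50.
q = −ln(1 − 0.50) / 0.8 = 0.6931 / 0.8 = 0.866.

[0.000, 0.866]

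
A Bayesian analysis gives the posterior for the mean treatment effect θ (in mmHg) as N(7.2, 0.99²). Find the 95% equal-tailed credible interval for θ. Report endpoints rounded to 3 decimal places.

[5.260, 9.140]

The posterior is symmetric, so the 95% equal-tailed interval is θ = 7.2 ± z·0.99 with z = 1.960.
Half-width: 1.960 × 0.99 = 1.940.
7.2 − 1.940 = 5.260; 7.2 + 1.940 = 9.140.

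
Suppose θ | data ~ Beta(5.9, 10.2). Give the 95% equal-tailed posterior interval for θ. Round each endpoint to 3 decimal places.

Posterior: Beta(5.9, 10.2).
Equal-tailed 95% interval: the 0.025 and 0.975 quantiles of Beta(5.9, 10.2).
Posterior mean ≈ 0.366, SD ≈ 0.117; a Normal approximation gives roughly [0.138, 0.595].
Exact: F⁻¹(0.025) = 0.157; F⁻¹(0.975) = 0.607.

[0.157, 0.607]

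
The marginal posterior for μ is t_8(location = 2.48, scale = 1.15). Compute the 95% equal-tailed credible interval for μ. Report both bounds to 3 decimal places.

[-0.172, 5.132]

The t_8 distribution is symmetric; the 95% interval is 2.48 ± t·1.15 with t_{0.975,8} = 2.306.
Half-width: 2.306 × 1.15 = 2.652.
2.48 − 2.652 = -0.172; 2.48 + 2.652 = 5.132.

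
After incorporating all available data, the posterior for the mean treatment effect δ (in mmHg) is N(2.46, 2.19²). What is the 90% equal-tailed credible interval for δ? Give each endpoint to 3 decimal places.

[-1.142, 6.062]

The posterior is symmetric, so the 90% equal-tailed interval is δ = 2.46 ± z·2.19 with z = 1.645.
Half-width: 1.645 × 2.19 = 3.602.
2.46 − 3.602 = -1.142; 2.46 + 3.602 = 6.062.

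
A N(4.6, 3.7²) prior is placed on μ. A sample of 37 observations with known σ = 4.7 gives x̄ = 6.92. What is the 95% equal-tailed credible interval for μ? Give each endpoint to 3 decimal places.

[5.341, 8.305]

Posterior precision = 1/3.7² + 37/4.7² = 0.0730 + 1.6750 = 1.7480, so posterior SD = 0.7564.
Posterior mean = (4.6/3.7² + 37·6.92/4.7²) / 1.7480 = 6.8231.
Interval: 6.8231 ± 1.960 × 0.7564 → [5.341, 8.305].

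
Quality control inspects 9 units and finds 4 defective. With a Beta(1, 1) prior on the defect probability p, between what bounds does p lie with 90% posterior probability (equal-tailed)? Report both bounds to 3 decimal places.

Posterior: Beta(1+4, 1+5) = Beta(5, 6).
Equal-tailed 90% interval: the 0.05 and 0.95 quantiles of Beta(5, 6).
Posterior mean ≈ 0.455, SD ≈ 0.144; a Normal approximation gives roughly [0.218, 0.691].
Exact: F⁻¹(0.05) = 0.222; F⁻¹(0.95) = 0.696.

[0.222, 0.696]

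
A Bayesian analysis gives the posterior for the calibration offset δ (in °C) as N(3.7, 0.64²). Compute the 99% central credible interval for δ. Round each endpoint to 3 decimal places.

The posterior is symmetric, so the 99% equal-tailed interval is δ = 3.7 ± z·0.64 with z = 2.576.
Half-width: 2.576 × 0.64 = 1.649.
3.7 − 1.649 = 2.051; 3.7 + 1.649 = 5.349.

[2.051, 5.349]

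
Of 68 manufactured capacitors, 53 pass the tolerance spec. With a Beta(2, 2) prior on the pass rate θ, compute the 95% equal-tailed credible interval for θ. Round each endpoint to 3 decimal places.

Posterior: Beta(2+53, 2+15) = Beta(55, 17).
Equal-tailed 95% interval: the 0.025 and 0.975 quantiles of Beta(55, 17).
Posterior mean ≈ 0.764, SD ≈ 0.050; a Normal approximation gives roughly [0.666, 0.861].
Exact: F⁻¹(0.025) = 0.660; F⁻¹(0.975) = 0.854.

[0.660, 0.854]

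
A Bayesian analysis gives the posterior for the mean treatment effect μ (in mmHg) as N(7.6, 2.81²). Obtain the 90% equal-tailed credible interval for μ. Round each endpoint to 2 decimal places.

The posterior is symmetric, so the 90% equal-tailed interval is μ = 7.6 ± z·2.81 with z = 1.645.
Half-width: 1.645 × 2.81 = 4.62.
7.6 − 4.62 = 2.98; 7.6 + 4.62 = 12.22.

[2.98, 12.22]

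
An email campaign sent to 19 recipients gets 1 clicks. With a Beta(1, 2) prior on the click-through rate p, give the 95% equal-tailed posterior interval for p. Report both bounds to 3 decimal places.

Posterior: Beta(1+1, 2+18) = Beta(2, 20).
Equal-tailed 95% interval: the 0.025 and 0.975 quantiles of Beta(2, 20).
Posterior mean ≈ 0.091, SD ≈ 0.060; a Normal approximation gives roughly [-0.027, 0.208].
Exact: F⁻¹(0.025) = 0.012; F⁻¹(0.975) = 0.238.

[0.012, 0.238]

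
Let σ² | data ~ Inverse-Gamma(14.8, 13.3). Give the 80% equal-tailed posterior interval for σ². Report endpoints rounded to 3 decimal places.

Inverse-Gamma(14.8, 13.3) quantiles: F⁻¹(0.1) and F⁻¹(0.9).
Equivalently, 1/σ² ~ Gamma(14.8, rate = 13.3); invert its 0.9 and 0.1 quantiles.
Posterior mean ≈ 0.964, SD ≈ 0.269; a Normal approximation gives roughly [0.619, 1.309].
Exact: lower = 0.669; upper = 1.313.

[0.669, 1.313]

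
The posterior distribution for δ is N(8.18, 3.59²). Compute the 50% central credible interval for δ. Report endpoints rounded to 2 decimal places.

[5.76, 10.60]

The posterior is symmetric, so the 50% equal-tailed interval is δ = 8.18 ± z·3.59 with z = 0.674.
Half-width: 0.674 × 3.59 = 2.42.
8.18 − 2.42 = 5.76; 8.18 + 2.42 = 10.60.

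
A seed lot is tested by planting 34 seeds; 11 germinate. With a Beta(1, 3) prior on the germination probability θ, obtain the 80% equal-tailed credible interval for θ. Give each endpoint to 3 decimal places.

[0.222, 0.414]

Posterior: Beta(1+11, 3+23) = Beta(12, 26).
Equal-tailed 80% interval: the 0.1 and 0.9 quantiles of Beta(12, 26).
Posterior mean ≈ 0.316, SD ≈ 0.074; a Normal approximation gives roughly [0.220, 0.411].
Exact: F⁻¹(0.1) = 0.222; F⁻¹(0.9) = 0.414.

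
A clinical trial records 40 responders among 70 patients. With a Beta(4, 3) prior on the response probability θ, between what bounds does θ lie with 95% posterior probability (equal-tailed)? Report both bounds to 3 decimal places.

Posterior: Beta(4+40, 3+30) = Beta(44, 33).
Equal-tailed 95% interval: the 0.025 and 0.975 quantiles of Beta(44, 33).
Posterior mean ≈ 0.571, SD ≈ 0.056; a Normal approximation gives roughly [0.462, 0.681].
Exact: F⁻¹(0.025) = 0.460; F⁻¹(0.975) = 0.679.

[0.460, 0.679]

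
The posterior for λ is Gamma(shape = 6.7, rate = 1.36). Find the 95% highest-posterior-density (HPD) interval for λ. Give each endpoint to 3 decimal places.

The posterior is unimodal and skewed, so the HPD interval has equal density at both endpoints and is the shortest 95% interval.
Solving f(1.595) = f(8.711) with F(8.711) − F(1.595) = 0.95 gives [1.595, 8.711].
For comparison, the equal-tailed interval is [1.932, 9.298]; the HPD is narrower and shifted toward the mode.

[1.595, 8.711]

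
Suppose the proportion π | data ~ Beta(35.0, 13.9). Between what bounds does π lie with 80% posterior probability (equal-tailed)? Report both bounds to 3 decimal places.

Posterior: Beta(35.0, 13.9).
Equal-tailed 80% interval: the 0.1 and 0.9 quantiles of Beta(35.0, 13.9).
Posterior mean ≈ 0.716, SD ≈ 0.064; a Normal approximation gives roughly [0.634, 0.798].
Exact: F⁻¹(0.1) = 0.632; F⁻¹(0.9) = 0.796.

[0.632, 0.796]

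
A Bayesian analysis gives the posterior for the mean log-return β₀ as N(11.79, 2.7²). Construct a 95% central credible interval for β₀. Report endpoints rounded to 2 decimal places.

[6.50, 17.08]

The posterior is symmetric, so the 95% equal-tailed interval is β₀ = 11.79 ± z·2.7 with z = 1.960.
Half-width: 1.960 × 2.7 = 5.29.
11.79 − 5.29 = 6.50; 11.79 + 5.29 = 17.08.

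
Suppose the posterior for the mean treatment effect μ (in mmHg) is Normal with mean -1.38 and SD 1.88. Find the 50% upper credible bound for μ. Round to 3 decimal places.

Need U with P(μ ≤ U) = 0.50: U = -1.38 + z_{0.5}·1.88.
z = 0.000; U = -1.38 + 0.000 × 1.88 = -1.380.

-1.380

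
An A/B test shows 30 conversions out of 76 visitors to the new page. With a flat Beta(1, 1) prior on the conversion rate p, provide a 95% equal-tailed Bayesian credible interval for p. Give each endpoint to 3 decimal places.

Posterior: Beta(1+30, 1+46) = Beta(31, 47).
Equal-tailed 95% interval: the 0.025 and 0.975 quantiles of Beta(31, 47).
Posterior mean ≈ 0.397, SD ≈ 0.055; a Normal approximation gives roughly [0.290, 0.505].
Exact: F⁻¹(0.025) = 0.292; F⁻¹(0.975) = 0.508.

[0.292, 0.508]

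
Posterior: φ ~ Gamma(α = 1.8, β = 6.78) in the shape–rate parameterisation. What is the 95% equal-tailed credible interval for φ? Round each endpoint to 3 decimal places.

Posterior: Gamma(shape 1.8, rate 6.78).
Equal-tailed 95% interval: Gamma(1.8, 6.78) quantiles at 0.025 and 0.975.
Posterior mean ≈ 0.265, SD ≈ 0.198; a Normal approximation gives roughly [-0.122, 0.653].
Exact: lower = 0.027; upper = 0.770.

[0.027, 0.770]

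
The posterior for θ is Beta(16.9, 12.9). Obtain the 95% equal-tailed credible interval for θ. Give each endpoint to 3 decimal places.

Posterior: Beta(16.9, 12.9).
Equal-tailed 95% interval: the 0.025 and 0.975 quantiles of Beta(16.9, 12.9).
Posterior mean ≈ 0.567, SD ≈ 0.089; a Normal approximation gives roughly [0.392, 0.742].
Exact: F⁻¹(0.025) = 0.389; F⁻¹(0.975) = 0.736.

[0.389, 0.736]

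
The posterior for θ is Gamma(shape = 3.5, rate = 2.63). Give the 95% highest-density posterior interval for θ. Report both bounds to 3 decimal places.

The posterior is unimodal and skewed, so the HPD interval has equal density at both endpoints and is the shortest 95% interval.
Solving f(0.188) = f(2.732) with F(2.732) − F(0.188) = 0.95 gives [0.188, 2.732].
For comparison, the equal-tailed interval is [0.321, 3.044]; the HPD is narrower and shifted toward the mode.

[0.188, 2.732]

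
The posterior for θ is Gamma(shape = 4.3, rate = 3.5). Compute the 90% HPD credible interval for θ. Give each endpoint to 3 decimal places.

The posterior is unimodal and skewed, so the HPD interval has equal density at both endpoints and is the shortest 90% interval.
Solving f(0.315) = f(2.107) with F(2.107) − F(0.315) = 0.90 gives [0.315, 2.107].
For comparison, the equal-tailed interval is [0.441, 2.337]; the HPD is narrower and shifted toward the mode.

[0.315, 2.107]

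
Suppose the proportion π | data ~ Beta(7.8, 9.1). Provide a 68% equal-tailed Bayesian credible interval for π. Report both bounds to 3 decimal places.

[0.341, 0.582]

Posterior: Beta(7.8, 9.1).
Equal-tailed 68% interval: the 0.16 and 0.84 quantiles of Beta(7.8, 9.1).
Posterior mean ≈ 0.462, SD ≈ 0.118; a Normal approximation gives roughly [0.344, 0.579].
Exact: F⁻¹(0.16) = 0.341; F⁻¹(0.84) = 0.582.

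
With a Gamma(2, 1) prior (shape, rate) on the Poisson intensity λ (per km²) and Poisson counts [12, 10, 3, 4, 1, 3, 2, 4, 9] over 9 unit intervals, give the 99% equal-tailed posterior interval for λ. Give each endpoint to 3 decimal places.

[3.366, 7.008]

Posterior: Gamma(2+48, 1+9) = Gamma(50, 10) (shape, rate).
Equal-tailed 99% interval: Gamma(50, 10) quantiles at 0.005 and 0.995.
Posterior mean ≈ 5.000, SD ≈ 0.707; a Normal approximation gives roughly [3.179, 6.821].
Exact: lower = 3.366; upper = 7.008.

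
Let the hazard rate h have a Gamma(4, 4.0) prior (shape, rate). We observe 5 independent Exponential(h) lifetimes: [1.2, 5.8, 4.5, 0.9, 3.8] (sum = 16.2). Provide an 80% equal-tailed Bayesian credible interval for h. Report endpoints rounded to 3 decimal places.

Posterior: Gamma(4+5, 4.0+16.2) = Gamma(9, 20.2) (shape, rate).
Equal-tailed 80% interval: Gamma(9, 20.2) quantiles at 0.1 and 0.9.
Posterior mean ≈ 0.446, SD ≈ 0.149; a Normal approximation gives roughly [0.255, 0.636].
Exact: lower = 0.269; upper = 0.643.

[0.269, 0.643]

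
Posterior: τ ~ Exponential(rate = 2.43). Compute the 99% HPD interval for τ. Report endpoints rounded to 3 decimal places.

The exponential density is strictly decreasing on [0, ∞), so the HPD interval is anchored at 0: [0, q] with P(τ ≤ q) = 0.99.
q = −ln(1 − 0.99) / 2.43 = 4.6052 / 2.43 = 1.895.

[0.000, 1.895]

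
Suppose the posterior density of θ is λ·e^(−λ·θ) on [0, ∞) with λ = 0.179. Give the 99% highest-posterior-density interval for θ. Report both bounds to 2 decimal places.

The exponential density is strictly decreasing on [0, ∞), so the HPD interval is anchored at 0: [0, q] with P(θ ≤ q) = 0.99.
q = −ln(1 − 0.99) / 0.179 = 4.6052 / 0.179 = 25.73.

[0.00, 25.73]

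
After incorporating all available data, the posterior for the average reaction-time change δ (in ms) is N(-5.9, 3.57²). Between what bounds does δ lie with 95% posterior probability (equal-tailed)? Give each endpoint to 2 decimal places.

The posterior is symmetric, so the 95% equal-tailed interval is δ = -5.9 ± z·3.57 with z = 1.960.
Half-width: 1.960 × 3.57 = 7.00.
-5.9 − 7.00 = -12.90; -5.9 + 7.00 = 1.10.

[-12.90, 1.10]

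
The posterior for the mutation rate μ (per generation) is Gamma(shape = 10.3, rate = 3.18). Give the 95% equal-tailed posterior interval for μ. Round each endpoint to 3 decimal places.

[1.573, 5.496]

Posterior: Gamma(shape 10.3, rate 3.18).
Equal-tailed 95% interval: Gamma(10.3, 3.18) quantiles at 0.025 and 0.975.
Posterior mean ≈ 3.239, SD ≈ 1.009; a Normal approximation gives roughly [1.261, 5.217].
Exact: lower = 1.573; upper = 5.496.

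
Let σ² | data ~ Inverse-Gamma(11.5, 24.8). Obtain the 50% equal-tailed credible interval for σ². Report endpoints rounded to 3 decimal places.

Inverse-Gamma(11.5, 24.8) quantiles: F⁻¹(0.25) and F⁻¹(0.75).
Equivalently, 1/σ² ~ Gamma(11.5, rate = 24.8); invert its 0.75 and 0.25 quantiles.
Posterior mean ≈ 2.362, SD ≈ 0.766; a Normal approximation gives roughly [1.845, 2.879].
Exact: lower = 1.827; upper = 2.735.

[1.827, 2.735]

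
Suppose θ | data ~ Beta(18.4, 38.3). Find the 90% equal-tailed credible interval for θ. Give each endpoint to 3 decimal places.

[0.227, 0.429]

Posterior: Beta(18.4, 38.3).
Equal-tailed 90% interval: the 0.05 and 0.95 quantiles of Beta(18.4, 38.3).
Posterior mean ≈ 0.325, SD ≈ 0.062; a Normal approximation gives roughly [0.223, 0.426].
Exact: F⁻¹(0.05) = 0.227; F⁻¹(0.95) = 0.429.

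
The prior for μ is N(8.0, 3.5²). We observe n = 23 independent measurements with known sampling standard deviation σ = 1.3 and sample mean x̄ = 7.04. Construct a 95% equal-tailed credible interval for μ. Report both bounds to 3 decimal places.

Posterior precision = 1/3.5² + 23/1.3² = 0.0816 + 13.6095 = 13.6911, so posterior SD = 0.2703.
Posterior mean = (8.0/3.5² + 23·7.04/1.3²) / 13.6911 = 7.0457.
Interval: 7.0457 ± 1.960 × 0.2703 → [6.516, 7.575].

[6.516, 7.575]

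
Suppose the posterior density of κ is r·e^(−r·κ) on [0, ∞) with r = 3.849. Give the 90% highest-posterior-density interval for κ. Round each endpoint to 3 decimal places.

[0.000, 0.598]

The exponential density is strictly decreasing on [0, ∞), so the HPD interval is anchored at 0: [0, q] with P(κ ≤ q) = 0.90.
q = −ln(1 − 0.90) / 3.849 = 2.3026 / 3.849 = 0.598.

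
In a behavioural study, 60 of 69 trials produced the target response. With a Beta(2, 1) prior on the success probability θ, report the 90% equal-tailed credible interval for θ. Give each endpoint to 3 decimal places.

[0.789, 0.922]

Posterior: Beta(2+60, 1+9) = Beta(62, 10).
Equal-tailed 90% interval: the 0.05 and 0.95 quantiles of Beta(62, 10).
Posterior mean ≈ 0.861, SD ≈ 0.040; a Normal approximation gives roughly [0.795, 0.928].
Exact: F⁻¹(0.05) = 0.789; F⁻¹(0.95) = 0.922.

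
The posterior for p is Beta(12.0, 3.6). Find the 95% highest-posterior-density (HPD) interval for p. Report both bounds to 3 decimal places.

The posterior is unimodal and skewed, so the HPD interval has equal density at both endpoints and is the shortest 95% interval.
Solving f(0.567) = f(0.952) with F(0.952) − F(0.567) = 0.95 gives [0.567, 0.952].
For comparison, the equal-tailed interval is [0.539, 0.935]; the HPD is narrower and shifted toward the mode.

[0.567, 0.952]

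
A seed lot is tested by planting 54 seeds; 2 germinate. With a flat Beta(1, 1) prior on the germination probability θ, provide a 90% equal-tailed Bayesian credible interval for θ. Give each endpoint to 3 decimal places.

[0.015, 0.110]

Posterior: Beta(1+2, 1+52) = Beta(3, 53).
Equal-tailed 90% interval: the 0.05 and 0.95 quantiles of Beta(3, 53).
Posterior mean ≈ 0.054, SD ≈ 0.030; a Normal approximation gives roughly [0.005, 0.103].
Exact: F⁻¹(0.05) = 0.015; F⁻¹(0.95) = 0.110.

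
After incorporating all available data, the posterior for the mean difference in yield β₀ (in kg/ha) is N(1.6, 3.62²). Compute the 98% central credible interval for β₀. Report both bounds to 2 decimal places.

[-6.82, 10.02]

The posterior is symmetric, so the 98% equal-tailed interval is β₀ = 1.6 ± z·3.62 with z = 2.326.
Half-width: 2.326 × 3.62 = 8.42.
1.6 − 8.42 = -6.82; 1.6 + 8.42 = 10.02.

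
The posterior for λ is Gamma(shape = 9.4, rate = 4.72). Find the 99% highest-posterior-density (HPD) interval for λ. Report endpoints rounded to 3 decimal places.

The posterior is unimodal and skewed, so the HPD interval has equal density at both endpoints and is the shortest 99% interval.
Solving f(0.620) = f(3.886) with F(3.886) − F(0.620) = 0.99 gives [0.620, 3.886].
For comparison, the equal-tailed interval is [0.713, 4.057]; the HPD is narrower and shifted toward the mode.

[0.620, 3.886]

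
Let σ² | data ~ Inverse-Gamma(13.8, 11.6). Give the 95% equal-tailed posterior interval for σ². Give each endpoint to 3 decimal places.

Inverse-Gamma(13.8, 11.6) quantiles: F⁻¹(0.025) and F⁻¹(0.975).
Equivalently, 1/σ² ~ Gamma(13.8, rate = 11.6); invert its 0.975 and 0.025 quantiles.
Posterior mean ≈ 0.906, SD ≈ 0.264; a Normal approximation gives roughly [0.389, 1.423].
Exact: lower = 0.528; upper = 1.545.

[0.528, 1.545]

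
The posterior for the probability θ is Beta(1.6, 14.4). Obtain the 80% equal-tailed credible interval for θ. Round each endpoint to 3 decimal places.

Posterior: Beta(1.6, 14.4).
Equal-tailed 80% interval: the 0.1 and 0.9 quantiles of Beta(1.6, 14.4).
Posterior mean ≈ 0.100, SD ≈ 0.073; a Normal approximation gives roughly [0.007, 0.193].
Exact: F⁻¹(0.1) = 0.023; F⁻¹(0.9) = 0.200.

[0.023, 0.200]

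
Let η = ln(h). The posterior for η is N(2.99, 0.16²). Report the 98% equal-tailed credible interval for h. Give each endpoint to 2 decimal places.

On the log scale the 98% interval is 2.99 ± 2.326 × 0.16 = [2.6178, 3.3622].
Exponentiate: [e^2.6178, e^3.3622] = [13.71, 28.85].

[13.71, 28.85]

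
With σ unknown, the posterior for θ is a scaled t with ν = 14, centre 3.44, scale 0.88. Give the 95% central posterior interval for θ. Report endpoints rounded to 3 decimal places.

[1.553, 5.327]

The t_14 distribution is symmetric; the 95% interval is 3.44 ± t·0.88 with t_{0.975,14} = 2.145.
Half-width: 2.145 × 0.88 = 1.887.
3.44 − 1.887 = 1.553; 3.44 + 1.887 = 5.327.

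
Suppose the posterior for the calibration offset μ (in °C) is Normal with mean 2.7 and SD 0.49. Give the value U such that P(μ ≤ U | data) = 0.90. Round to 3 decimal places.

Need U with P(μ ≤ U) = 0.90: U = 2.7 + z_{0.1}·0.49.
z = 1.282; U = 2.7 + 1.282 × 0.49 = 3.328.

3.328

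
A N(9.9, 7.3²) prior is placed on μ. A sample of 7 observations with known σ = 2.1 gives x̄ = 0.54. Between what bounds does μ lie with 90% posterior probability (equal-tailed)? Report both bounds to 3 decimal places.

[-0.649, 1.947]

Posterior precision = 1/7.3² + 7/2.1² = 0.0188 + 1.5873 = 1.6061, so posterior SD = 0.7891.
Posterior mean = (9.9/7.3² + 7·0.54/2.1²) / 1.6061 = 0.6494.
Interval: 0.6494 ± 1.645 × 0.7891 → [-0.649, 1.947].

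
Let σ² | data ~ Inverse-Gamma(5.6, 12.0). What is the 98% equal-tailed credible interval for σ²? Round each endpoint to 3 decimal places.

[0.959, 7.606]

Inverse-Gamma(5.6, 12.0) quantiles: F⁻¹(0.01) and F⁻¹(0.99).
Equivalently, 1/σ² ~ Gamma(5.6, rate = 12.0); invert its 0.99 and 0.01 quantiles.
Posterior mean ≈ 2.609, SD ≈ 1.375; a Normal approximation gives roughly [-0.590, 5.807].
Exact: lower = 0.959; upper = 7.606.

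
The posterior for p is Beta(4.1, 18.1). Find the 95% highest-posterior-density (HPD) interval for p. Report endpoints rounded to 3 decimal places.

[0.043, 0.343]

The posterior is unimodal and skewed, so the HPD interval has equal density at both endpoints and is the shortest 95% interval.
Solving f(0.043) = f(0.343) with F(0.343) − F(0.043) = 0.95 gives [0.043, 0.343].
For comparison, the equal-tailed interval is [0.057, 0.366]; the HPD is narrower and shifted toward the mode.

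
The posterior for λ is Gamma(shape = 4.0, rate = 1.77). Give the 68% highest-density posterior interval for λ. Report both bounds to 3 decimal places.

[0.881, 2.901]

The posterior is unimodal and skewed, so the HPD interval has equal density at both endpoints and is the shortest 68% interval.
Solving f(0.881) = f(2.901) with F(2.901) − F(0.881) = 0.68 gives [0.881, 2.901].
For comparison, the equal-tailed interval is [1.182, 3.335]; the HPD is narrower and shifted toward the mode.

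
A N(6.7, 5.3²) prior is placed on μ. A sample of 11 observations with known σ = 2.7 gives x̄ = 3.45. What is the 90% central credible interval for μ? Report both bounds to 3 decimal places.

Posterior precision = 1/5.3² + 11/2.7² = 0.0356 + 1.5089 = 1.5445, so posterior SD = 0.8046.
Posterior mean = (6.7/5.3² + 11·3.45/2.7²) / 1.5445 = 3.5249.
Interval: 3.5249 ± 1.645 × 0.8046 → [2.201, 4.848].

[2.201, 4.848]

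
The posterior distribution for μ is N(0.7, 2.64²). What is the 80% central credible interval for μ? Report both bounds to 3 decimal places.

The posterior is symmetric, so the 80% equal-tailed interval is μ = 0.7 ± z·2.64 with z = 1.282.
Half-width: 1.282 × 2.64 = 3.383.
0.7 − 3.383 = -2.683; 0.7 + 3.383 = 4.083.

[-2.683, 4.083]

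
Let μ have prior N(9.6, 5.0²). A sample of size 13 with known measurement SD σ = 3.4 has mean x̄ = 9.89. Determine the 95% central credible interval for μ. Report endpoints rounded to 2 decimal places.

Posterior precision = 1/5.0² + 13/3.4² = 0.0400 + 1.1246 = 1.1646, so posterior SD = 0.9267.
Posterior mean = (9.6/5.0² + 13·9.89/3.4²) / 1.1646 = 9.8800.
Interval: 9.8800 ± 1.960 × 0.9267 → [8.06, 11.70].

[8.06, 11.70]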